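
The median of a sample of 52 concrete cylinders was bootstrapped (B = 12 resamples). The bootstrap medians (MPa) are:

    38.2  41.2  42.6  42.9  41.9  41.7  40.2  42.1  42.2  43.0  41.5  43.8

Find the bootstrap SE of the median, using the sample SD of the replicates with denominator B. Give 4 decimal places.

Bootstrap SE is the standard deviation of the 12 replicate medians.
Mean of replicates: (38.2 + 41.2 + 42.6 + 42.9 + 41.9 + 41.7 + 40.2 + 42.1 + 42.2 + 43.0 + 41.5 + 43.8) / 12 = 501.30000 / 12 = 41.77500
Sum of squared deviations: (−3.57500)² + (−0.57500)² + (+0.82500)² + (+1.12500)² + (+0.12500)² + (−0.07500)² + (−1.57500)² + (+0.32500)² + (+0.42500)² + (+1.22500)² + (−0.27500)² + (+2.02500)² = 23.52250
Variance = 23.52250 / 12 = 1.96021
SE* = √1.96021

SE* = 1.4001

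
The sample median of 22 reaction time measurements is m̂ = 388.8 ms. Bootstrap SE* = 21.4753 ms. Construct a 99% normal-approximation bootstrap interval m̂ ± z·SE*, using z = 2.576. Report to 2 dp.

Margin = 2.576 × 21.4753 = 55.320
Interval: 388.8 ± 55.320

(333.48, 444.12)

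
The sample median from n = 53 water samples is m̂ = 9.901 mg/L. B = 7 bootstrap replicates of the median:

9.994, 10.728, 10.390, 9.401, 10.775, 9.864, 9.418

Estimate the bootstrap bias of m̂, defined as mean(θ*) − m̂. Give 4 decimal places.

bias = +0.1804

mean(θ*) = (9.994 + 10.728 + 10.390 + 9.401 + 10.775 + 9.864 + 9.418) / 7 = 10.08143
bias = 10.08143 − 9.901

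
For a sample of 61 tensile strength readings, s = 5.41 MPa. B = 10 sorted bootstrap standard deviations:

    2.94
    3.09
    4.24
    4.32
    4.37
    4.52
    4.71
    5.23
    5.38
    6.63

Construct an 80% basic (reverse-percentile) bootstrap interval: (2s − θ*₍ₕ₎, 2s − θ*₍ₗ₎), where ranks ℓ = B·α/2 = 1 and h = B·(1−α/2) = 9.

Percentile endpoints at ranks 1 and 9: θ*₍1₎ = 2.94, θ*₍9₎ = 5.38.
Basic interval reflects these around s:
  lower = 2 × 5.41 − 5.38 = 5.44
  upper = 2 × 5.41 − 2.94 = 7.88

(5.44, 7.88)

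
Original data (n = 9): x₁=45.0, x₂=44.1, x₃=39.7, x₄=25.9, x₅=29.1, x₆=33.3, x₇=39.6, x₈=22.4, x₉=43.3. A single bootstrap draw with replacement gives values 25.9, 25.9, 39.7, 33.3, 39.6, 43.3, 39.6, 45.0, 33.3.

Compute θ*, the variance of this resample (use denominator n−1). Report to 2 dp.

Mean = 36.1778; sum of squared deviations = 392.2156
s² = 392.2156 / 8 = 49.0269

θ* = 49.03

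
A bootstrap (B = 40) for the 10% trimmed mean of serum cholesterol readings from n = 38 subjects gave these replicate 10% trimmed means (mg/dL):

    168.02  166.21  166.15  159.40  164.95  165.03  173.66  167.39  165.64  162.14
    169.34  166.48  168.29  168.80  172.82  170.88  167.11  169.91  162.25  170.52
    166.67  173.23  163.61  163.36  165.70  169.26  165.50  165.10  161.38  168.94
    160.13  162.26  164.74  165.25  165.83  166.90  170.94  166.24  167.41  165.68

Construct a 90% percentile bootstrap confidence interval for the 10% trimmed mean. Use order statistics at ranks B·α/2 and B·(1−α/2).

(160.13, 172.82)

Sorted replicates: 159.40, 160.13, 161.38, 162.14, 162.25, 162.26, 163.36, 163.61, 164.74, 164.95, 165.03, 165.10, 165.25, 165.50, 165.64, 165.68, 165.70, 165.83, 166.15, 166.21, 166.24, 166.48, 166.67, 166.90, 167.11, 167.39, 167.41, 168.02, 168.29, 168.80, 168.94, 169.26, 169.34, 169.91, 170.52, 170.88, 170.94, 172.82, 173.23, 173.66
α = 0.10; lower rank = 40 × 0.050 = 2; upper rank = 40 × 0.950 = 38.
The 2nd smallest replicate is 160.13; the 38th is 172.82.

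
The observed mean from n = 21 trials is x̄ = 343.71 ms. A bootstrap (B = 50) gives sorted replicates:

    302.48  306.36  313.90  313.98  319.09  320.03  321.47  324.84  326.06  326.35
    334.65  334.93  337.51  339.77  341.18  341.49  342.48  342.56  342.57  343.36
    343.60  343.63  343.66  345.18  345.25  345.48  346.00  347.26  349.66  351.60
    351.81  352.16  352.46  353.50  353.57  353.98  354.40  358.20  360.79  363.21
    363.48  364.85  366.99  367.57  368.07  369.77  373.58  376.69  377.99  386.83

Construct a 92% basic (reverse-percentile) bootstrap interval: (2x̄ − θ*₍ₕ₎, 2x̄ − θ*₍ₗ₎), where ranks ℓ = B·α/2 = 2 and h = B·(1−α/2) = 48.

(310.73, 381.06)

Percentile endpoints at ranks 2 and 48: θ*₍2₎ = 306.36, θ*₍48₎ = 376.69.
Basic interval reflects these around x̄:
  lower = 2 × 343.71 − 376.69 = 310.73
  upper = 2 × 343.71 − 306.36 = 381.06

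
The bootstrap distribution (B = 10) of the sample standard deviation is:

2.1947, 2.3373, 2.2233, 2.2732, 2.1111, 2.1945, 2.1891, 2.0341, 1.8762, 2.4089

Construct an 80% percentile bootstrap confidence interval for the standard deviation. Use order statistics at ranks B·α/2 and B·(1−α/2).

(1.8762, 2.3373)

Sorted replicates: 1.8762, 2.0341, 2.1111, 2.1891, 2.1945, 2.1947, 2.2233, 2.2732, 2.3373, 2.4089
α = 0.20; lower rank = 10 × 0.100 = 1; upper rank = 10 × 0.900 = 9.
The 1st smallest replicate is 1.8762; the 9th is 2.3373.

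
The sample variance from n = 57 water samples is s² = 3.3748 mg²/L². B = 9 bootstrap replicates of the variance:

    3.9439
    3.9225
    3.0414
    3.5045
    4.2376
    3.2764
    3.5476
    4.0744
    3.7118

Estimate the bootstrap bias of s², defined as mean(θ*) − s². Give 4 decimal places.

bias = +0.3208

mean(θ*) = (3.9439 + 3.9225 + 3.0414 + 3.5045 + 4.2376 + 3.2764 + 3.5476 + 4.0744 + 3.7118) / 9 = 3.69557
bias = 3.69557 − 3.3748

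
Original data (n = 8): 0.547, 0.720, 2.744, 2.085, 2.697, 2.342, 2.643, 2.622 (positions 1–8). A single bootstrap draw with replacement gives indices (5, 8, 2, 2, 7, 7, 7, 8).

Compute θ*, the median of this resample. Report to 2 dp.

Resample values: 2.697, 2.622, 0.720, 0.720, 2.643, 2.643, 2.643, 2.622.
Sorted: 0.720, 0.720, 2.622, 2.622, 2.643, 2.643, 2.643, 2.697
Median = average of the two middle values = 2.63

θ* = 2.63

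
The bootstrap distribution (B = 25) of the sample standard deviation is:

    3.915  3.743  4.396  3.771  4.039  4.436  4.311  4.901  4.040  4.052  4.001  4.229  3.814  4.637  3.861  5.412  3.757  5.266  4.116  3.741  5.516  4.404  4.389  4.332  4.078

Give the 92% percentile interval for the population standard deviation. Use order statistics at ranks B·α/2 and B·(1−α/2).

Sorted replicates: 3.741, 3.743, 3.757, 3.771, 3.814, 3.861, 3.915, 4.001, 4.039, 4.040, 4.052, 4.078, 4.116, 4.229, 4.311, 4.332, 4.389, 4.396, 4.404, 4.436, 4.637, 4.901, 5.266, 5.412, 5.516
α = 0.08; lower rank = 25 × 0.040 = 1; upper rank = 25 × 0.960 = 24.
The 1st smallest replicate is 3.741; the 24th is 5.412.

(3.741, 5.412)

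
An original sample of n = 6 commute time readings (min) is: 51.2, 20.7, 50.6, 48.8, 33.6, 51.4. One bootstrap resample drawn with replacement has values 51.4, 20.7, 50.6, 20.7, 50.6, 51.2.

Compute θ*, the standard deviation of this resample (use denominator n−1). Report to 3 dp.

Mean = 40.8667; sum of squared deviations = 1220.5933
s² = 1220.5933 / 5 = 244.1187
s = √244.1187 = 15.624

θ* = 15.624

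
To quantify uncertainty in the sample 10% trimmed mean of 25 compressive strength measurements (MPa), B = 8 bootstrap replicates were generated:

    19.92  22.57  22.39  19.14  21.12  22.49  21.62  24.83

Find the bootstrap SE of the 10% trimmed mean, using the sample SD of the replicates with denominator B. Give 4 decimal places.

Bootstrap SE is the standard deviation of the 8 replicate 10% trimmed means.
Mean of replicates: (19.92 + 22.57 + 22.39 + 19.14 + 21.12 + 22.49 + 21.62 + 24.83) / 8 = 174.08000 / 8 = 21.76000
Sum of squared deviations: (−1.84000)² + (+0.81000)² + (+0.63000)² + (−2.62000)² + (−0.64000)² + (+0.73000)² + (−0.14000)² + (+3.07000)² = 21.69000
Variance = 21.69000 / 8 = 2.71125
SE* = √2.71125

SE* = 1.6466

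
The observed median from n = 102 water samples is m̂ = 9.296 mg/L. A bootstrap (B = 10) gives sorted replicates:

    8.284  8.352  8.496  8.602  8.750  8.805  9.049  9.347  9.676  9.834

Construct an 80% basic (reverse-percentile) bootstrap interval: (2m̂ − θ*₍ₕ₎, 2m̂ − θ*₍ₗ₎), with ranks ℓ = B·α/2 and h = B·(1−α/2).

(8.916, 10.308)

Percentile endpoints at ranks 1 and 9: θ*₍1₎ = 8.284, θ*₍9₎ = 9.676.
Basic interval reflects these around m̂:
  lower = 2 × 9.296 − 9.676 = 8.916
  upper = 2 × 9.296 − 8.284 = 10.308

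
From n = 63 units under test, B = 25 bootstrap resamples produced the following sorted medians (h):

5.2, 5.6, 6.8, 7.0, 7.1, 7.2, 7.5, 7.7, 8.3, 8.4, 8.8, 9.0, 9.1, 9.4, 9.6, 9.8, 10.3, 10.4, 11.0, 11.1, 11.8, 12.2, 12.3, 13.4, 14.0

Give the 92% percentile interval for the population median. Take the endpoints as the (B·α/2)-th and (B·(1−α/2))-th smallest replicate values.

α = 0.08; lower rank = 25 × 0.040 = 1; upper rank = 25 × 0.960 = 24.
The 1st smallest replicate is 5.2; the 24th is 13.4.

(5.2, 13.4)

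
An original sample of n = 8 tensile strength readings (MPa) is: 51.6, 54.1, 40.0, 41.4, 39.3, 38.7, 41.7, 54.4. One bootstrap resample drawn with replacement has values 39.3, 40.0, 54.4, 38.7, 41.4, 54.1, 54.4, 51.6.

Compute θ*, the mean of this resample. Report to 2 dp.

Mean = (39.3 + 40.0 + 54.4 + 38.7 + 41.4 + 54.1 + 54.4 + 51.6) / 8 = 373.90 / 8 = 46.74

θ* = 46.74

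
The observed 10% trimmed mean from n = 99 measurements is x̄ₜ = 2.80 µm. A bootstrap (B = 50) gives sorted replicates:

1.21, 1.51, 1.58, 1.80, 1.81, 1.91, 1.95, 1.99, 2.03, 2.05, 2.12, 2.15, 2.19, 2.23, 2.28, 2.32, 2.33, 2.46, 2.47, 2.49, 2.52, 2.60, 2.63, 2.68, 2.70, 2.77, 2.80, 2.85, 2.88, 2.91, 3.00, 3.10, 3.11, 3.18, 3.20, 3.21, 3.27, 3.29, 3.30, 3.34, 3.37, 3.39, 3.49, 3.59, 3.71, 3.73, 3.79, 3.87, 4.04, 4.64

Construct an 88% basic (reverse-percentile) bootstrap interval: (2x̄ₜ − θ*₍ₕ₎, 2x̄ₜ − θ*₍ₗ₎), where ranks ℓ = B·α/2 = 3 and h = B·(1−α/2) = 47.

(1.81, 4.02)

Percentile endpoints at ranks 3 and 47: θ*₍3₎ = 1.58, θ*₍47₎ = 3.79.
Basic interval reflects these around x̄ₜ:
  lower = 2 × 2.80 − 3.79 = 1.81
  upper = 2 × 2.80 − 1.58 = 4.02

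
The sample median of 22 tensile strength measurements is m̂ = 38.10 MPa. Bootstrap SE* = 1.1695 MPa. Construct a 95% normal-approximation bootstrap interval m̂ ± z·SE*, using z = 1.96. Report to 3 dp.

Margin = 1.96 × 1.1695 = 2.2922
Interval: 38.10 ± 2.2922

(35.808, 40.392)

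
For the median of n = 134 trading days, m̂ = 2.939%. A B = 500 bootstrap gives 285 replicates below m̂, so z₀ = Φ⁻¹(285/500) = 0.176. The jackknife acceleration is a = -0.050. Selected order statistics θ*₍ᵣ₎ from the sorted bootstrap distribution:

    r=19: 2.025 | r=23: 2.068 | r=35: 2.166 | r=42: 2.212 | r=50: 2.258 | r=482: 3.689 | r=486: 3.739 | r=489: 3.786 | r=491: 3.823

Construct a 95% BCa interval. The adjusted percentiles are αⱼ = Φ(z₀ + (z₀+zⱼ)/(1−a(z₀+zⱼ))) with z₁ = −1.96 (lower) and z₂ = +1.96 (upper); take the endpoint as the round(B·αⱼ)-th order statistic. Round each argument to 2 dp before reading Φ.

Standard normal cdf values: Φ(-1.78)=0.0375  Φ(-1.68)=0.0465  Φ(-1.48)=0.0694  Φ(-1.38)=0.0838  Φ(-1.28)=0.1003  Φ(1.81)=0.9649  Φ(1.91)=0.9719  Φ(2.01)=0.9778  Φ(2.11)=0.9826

Lower: z₀ + z₁ = 0.176 + (-1.960) = -1.784; 1 − a(z₀+z₁) = 1 − (-0.050)(-1.784) = 0.9108; argument = 0.176 + (-1.784)/0.9108 = -1.7827 → -1.78.
α₁ = Φ(-1.78) = 0.0375; rank = round(500 × 0.0375) = 19; θ*₍19₎ = 2.025.
Upper: z₀ + z₂ = 2.136; 1 − a(z₀+z₂) = 1.1068; argument = 2.1059 → 2.11; α₂ = 0.9826; rank = 491; θ*₍491₎ = 3.823.

(2.025, 3.823)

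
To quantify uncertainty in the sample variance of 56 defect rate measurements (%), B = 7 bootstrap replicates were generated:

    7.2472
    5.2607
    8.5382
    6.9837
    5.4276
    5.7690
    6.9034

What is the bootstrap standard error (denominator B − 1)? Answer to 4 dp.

SE* = 1.1742

Bootstrap SE is the standard deviation of the 7 replicate variances.
Mean of replicates: (7.2472 + 5.2607 + 8.5382 + 6.9837 + 5.4276 + 5.7690 + 6.9034) / 7 = 46.12980 / 7 = 6.58997
Sum of squared deviations: (+0.65723)² + (−1.32927)² + (+1.94823)² + (+0.39373)² + (−1.16237)² + (−0.82097)² + (+0.31343)² = 8.27287
Variance = 8.27287 / 6 = 1.37881
SE* = √1.37881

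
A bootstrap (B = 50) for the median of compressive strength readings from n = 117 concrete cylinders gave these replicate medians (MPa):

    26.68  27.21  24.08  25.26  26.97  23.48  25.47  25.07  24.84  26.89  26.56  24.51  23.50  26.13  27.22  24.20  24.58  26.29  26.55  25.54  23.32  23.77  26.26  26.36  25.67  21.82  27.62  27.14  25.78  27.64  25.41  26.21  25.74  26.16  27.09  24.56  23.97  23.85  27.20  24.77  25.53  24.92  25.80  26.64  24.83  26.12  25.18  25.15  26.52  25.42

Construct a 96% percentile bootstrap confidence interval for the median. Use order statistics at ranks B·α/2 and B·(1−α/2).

Sorted replicates: 21.82, 23.32, 23.48, 23.50, 23.77, 23.85, 23.97, 24.08, 24.20, 24.51, 24.56, 24.58, 24.77, 24.83, 24.84, 24.92, 25.07, 25.15, 25.18, 25.26, 25.41, 25.42, 25.47, 25.53, 25.54, 25.67, 25.74, 25.78, 25.80, 26.12, 26.13, 26.16, 26.21, 26.26, 26.29, 26.36, 26.52, 26.55, 26.56, 26.64, 26.68, 26.89, 26.97, 27.09, 27.14, 27.20, 27.21, 27.22, 27.62, 27.64
α = 0.04; lower rank = 50 × 0.020 = 1; upper rank = 50 × 0.980 = 49.
The 1st smallest replicate is 21.82; the 49th is 27.62.

(21.82, 27.62)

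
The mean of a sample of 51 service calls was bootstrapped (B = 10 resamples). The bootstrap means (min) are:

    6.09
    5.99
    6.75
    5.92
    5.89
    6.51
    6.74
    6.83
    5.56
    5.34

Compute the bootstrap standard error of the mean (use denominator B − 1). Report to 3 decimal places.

Bootstrap SE is the standard deviation of the 10 replicate means.
Mean of replicates: (6.09 + 5.99 + 6.75 + 5.92 + 5.89 + 6.51 + 6.74 + 6.83 + 5.56 + 5.34) / 10 = 61.6200 / 10 = 6.1620
Sum of squared deviations: (−0.0720)² + (−0.1720)² + (+0.5880)² + (−0.2420)² + (−0.2720)² + (+0.3480)² + (+0.5780)² + (+0.6680)² + (−0.6020)² + (−0.8220)² = 2.4526
Variance = 2.4526 / 9 = 0.2725
SE* = √0.2725

SE* = 0.522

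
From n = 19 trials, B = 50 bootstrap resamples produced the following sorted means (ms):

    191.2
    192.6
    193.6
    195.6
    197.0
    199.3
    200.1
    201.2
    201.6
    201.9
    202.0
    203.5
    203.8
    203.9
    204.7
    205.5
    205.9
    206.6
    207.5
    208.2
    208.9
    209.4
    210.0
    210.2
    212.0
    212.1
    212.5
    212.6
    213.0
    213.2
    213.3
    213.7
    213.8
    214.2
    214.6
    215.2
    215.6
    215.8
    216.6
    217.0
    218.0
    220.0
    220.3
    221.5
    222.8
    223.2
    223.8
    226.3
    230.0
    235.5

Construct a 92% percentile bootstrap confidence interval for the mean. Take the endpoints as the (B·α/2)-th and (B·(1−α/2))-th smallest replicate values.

(192.6, 226.3)

α = 0.08; lower rank = 50 × 0.040 = 2; upper rank = 50 × 0.960 = 48.
The 2nd smallest replicate is 192.6; the 48th is 226.3.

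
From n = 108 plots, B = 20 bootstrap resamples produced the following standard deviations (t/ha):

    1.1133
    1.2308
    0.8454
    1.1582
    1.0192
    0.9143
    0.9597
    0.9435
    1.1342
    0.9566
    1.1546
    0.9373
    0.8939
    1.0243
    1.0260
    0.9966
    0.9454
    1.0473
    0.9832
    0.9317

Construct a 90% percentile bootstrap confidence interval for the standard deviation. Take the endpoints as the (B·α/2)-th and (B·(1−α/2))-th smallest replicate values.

(0.8454, 1.1582)

Sorted replicates: 0.8454, 0.8939, 0.9143, 0.9317, 0.9373, 0.9435, 0.9454, 0.9566, 0.9597, 0.9832, 0.9966, 1.0192, 1.0243, 1.0260, 1.0473, 1.1133, 1.1342, 1.1546, 1.1582, 1.2308
α = 0.10; lower rank = 20 × 0.050 = 1; upper rank = 20 × 0.950 = 19.
The 1st smallest replicate is 0.8454; the 19th is 1.1582.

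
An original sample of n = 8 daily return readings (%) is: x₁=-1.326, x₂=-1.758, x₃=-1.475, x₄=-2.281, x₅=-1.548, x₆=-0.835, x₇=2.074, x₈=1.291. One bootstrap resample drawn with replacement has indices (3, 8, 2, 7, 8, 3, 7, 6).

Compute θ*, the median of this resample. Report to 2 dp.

Resample values: -1.475, 1.291, -1.758, 2.074, 1.291, -1.475, 2.074, -0.835.
Sorted: -1.758, -1.475, -1.475, -0.835, 1.291, 1.291, 2.074, 2.074
Median = average of the two middle values = 0.23

θ* = 0.23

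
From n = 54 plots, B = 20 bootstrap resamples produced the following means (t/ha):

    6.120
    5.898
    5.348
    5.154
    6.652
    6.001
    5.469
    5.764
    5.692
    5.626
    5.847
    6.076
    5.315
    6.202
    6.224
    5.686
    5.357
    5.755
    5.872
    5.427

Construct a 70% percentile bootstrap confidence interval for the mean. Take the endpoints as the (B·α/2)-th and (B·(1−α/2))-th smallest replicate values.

Sorted replicates: 5.154, 5.315, 5.348, 5.357, 5.427, 5.469, 5.626, 5.686, 5.692, 5.755, 5.764, 5.847, 5.872, 5.898, 6.001, 6.076, 6.120, 6.202, 6.224, 6.652
α = 0.30; lower rank = 20 × 0.150 = 3; upper rank = 20 × 0.850 = 17.
The 3rd smallest replicate is 5.348; the 17th is 6.120.

(5.348, 6.120)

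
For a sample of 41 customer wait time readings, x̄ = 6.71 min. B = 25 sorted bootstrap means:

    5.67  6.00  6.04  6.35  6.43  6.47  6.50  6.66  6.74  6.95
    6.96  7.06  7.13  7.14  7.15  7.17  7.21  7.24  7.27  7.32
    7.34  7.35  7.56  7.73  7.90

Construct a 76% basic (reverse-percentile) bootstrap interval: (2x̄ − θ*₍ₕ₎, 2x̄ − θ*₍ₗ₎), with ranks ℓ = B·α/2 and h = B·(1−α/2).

Percentile endpoints at ranks 3 and 22: θ*₍3₎ = 6.04, θ*₍22₎ = 7.35.
Basic interval reflects these around x̄:
  lower = 2 × 6.71 − 7.35 = 6.07
  upper = 2 × 6.71 − 6.04 = 7.38

(6.07, 7.38)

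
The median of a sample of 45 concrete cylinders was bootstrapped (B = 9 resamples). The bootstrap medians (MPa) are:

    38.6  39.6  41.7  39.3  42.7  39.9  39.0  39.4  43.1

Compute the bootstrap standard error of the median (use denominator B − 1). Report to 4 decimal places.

SE* = 1.6793

Bootstrap SE is the standard deviation of the 9 replicate medians.
Mean of replicates: (38.6 + 39.6 + 41.7 + 39.3 + 42.7 + 39.9 + 39.0 + 39.4 + 43.1) / 9 = 363.30000 / 9 = 40.36667
Sum of squared deviations: (−1.76667)² + (−0.76667)² + (+1.33333)² + (−1.06667)² + (+2.33333)² + (−0.46667)² + (−1.36667)² + (−0.96667)² + (+2.73333)² = 22.56000
Variance = 22.56000 / 8 = 2.82000
SE* = √2.82000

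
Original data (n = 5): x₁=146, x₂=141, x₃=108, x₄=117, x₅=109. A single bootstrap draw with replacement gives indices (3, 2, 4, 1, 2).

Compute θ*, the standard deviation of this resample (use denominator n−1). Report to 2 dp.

θ* = 16.95

Resample values: 108, 141, 117, 146, 141.
Mean = 130.6000; sum of squared deviations = 1149.2000
s² = 1149.2000 / 4 = 287.3000
s = √287.3000 = 16.95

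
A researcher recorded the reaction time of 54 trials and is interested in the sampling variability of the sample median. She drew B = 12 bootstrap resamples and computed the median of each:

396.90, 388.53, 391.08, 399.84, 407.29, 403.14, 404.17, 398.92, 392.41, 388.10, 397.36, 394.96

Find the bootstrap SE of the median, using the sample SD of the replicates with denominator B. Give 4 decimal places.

Bootstrap SE is the standard deviation of the 12 replicate medians.
Mean of replicates: (396.90 + 388.53 + 391.08 + 399.84 + 407.29 + 403.14 + 404.17 + 398.92 + 392.41 + 388.10 + 397.36 + 394.96) / 12 = 4762.70000 / 12 = 396.89167
Sum of squared deviations: (+0.00833)² + (−8.36167)² + (−5.81167)² + (+2.94833)² + (+10.39833)² + (+6.24833)² + (+7.27833)² + (+2.02833)² + (−4.48167)² + (−8.79167)² + (+0.46833)² + (−1.93167)² = 417.97037
Variance = 417.97037 / 12 = 34.83086
SE* = √34.83086

SE* = 5.9018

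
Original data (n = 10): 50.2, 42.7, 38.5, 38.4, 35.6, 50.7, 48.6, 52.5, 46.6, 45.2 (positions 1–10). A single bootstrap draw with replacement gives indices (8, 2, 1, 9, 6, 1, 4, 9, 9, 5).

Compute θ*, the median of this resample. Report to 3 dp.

Resample values: 52.5, 42.7, 50.2, 46.6, 50.7, 50.2, 38.4, 46.6, 46.6, 35.6.
Sorted: 35.6, 38.4, 42.7, 46.6, 46.6, 46.6, 50.2, 50.2, 50.7, 52.5
Median = average of the two middle values = 46.600

θ* = 46.600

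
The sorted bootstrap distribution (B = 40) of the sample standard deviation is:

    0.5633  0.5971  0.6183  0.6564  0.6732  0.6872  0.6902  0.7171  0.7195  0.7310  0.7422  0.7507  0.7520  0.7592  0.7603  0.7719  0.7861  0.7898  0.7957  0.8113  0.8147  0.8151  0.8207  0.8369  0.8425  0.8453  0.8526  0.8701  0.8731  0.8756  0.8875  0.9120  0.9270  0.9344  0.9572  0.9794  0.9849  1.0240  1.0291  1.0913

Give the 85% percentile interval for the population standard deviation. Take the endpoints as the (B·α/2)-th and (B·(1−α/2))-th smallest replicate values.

(0.6183, 0.9849)

α = 0.15; lower rank = 40 × 0.075 = 3; upper rank = 40 × 0.925 = 37.
The 3rd smallest replicate is 0.6183; the 37th is 0.9849.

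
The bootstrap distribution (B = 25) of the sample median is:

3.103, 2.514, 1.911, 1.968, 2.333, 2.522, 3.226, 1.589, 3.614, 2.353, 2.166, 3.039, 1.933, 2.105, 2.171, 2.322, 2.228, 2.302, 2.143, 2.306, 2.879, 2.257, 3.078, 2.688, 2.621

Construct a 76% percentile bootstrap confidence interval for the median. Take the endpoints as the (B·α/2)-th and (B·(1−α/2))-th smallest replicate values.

(1.933, 3.078)

Sorted replicates: 1.589, 1.911, 1.933, 1.968, 2.105, 2.143, 2.166, 2.171, 2.228, 2.257, 2.302, 2.306, 2.322, 2.333, 2.353, 2.514, 2.522, 2.621, 2.688, 2.879, 3.039, 3.078, 3.103, 3.226, 3.614
α = 0.24; lower rank = 25 × 0.120 = 3; upper rank = 25 × 0.880 = 22.
The 3rd smallest replicate is 1.933; the 22nd is 3.078.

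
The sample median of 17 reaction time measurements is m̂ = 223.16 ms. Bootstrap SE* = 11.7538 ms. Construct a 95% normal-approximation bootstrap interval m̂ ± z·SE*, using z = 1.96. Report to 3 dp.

Margin = 1.96 × 11.7538 = 23.0374
Interval: 223.16 ± 23.0374

(200.123, 246.197)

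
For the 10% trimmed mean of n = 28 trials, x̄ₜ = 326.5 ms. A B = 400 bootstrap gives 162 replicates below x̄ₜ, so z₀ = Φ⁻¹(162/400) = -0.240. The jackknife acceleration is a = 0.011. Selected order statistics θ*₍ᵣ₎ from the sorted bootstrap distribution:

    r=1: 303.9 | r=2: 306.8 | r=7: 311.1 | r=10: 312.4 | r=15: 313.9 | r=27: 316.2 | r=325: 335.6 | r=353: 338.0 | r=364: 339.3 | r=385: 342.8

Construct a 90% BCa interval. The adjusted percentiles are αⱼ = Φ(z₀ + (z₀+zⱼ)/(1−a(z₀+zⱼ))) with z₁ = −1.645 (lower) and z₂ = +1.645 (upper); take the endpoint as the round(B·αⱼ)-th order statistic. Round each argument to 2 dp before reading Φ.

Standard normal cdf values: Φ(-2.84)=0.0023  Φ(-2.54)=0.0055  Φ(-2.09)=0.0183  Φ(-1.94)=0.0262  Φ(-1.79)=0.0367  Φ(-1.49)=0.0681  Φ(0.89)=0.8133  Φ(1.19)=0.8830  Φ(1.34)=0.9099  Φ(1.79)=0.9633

Lower: z₀ + z₁ = -0.240 + (-1.645) = -1.885; 1 − a(z₀+z₁) = 1 − (0.011)(-1.885) = 1.0207; argument = -0.240 + (-1.885)/1.0207 = -2.0867 → -2.09.
α₁ = Φ(-2.09) = 0.0183; rank = round(400 × 0.0183) = 7; θ*₍7₎ = 311.1.
Upper: z₀ + z₂ = 1.405; 1 − a(z₀+z₂) = 0.9845; argument = 1.1871 → 1.19; α₂ = 0.8830; rank = 353; θ*₍353₎ = 338.0.

(311.1, 338.0)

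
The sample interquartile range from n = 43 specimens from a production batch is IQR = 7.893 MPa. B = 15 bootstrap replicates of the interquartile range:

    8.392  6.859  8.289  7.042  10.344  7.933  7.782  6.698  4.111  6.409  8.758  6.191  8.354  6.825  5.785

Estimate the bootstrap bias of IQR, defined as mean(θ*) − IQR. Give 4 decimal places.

bias = −0.5749

mean(θ*) = (8.392 + 6.859 + 8.289 + 7.042 + 10.344 + 7.933 + 7.782 + 6.698 + 4.111 + 6.409 + 8.758 + 6.191 + 8.354 + 6.825 + 5.785) / 15 = 7.31813
bias = 7.31813 − 7.893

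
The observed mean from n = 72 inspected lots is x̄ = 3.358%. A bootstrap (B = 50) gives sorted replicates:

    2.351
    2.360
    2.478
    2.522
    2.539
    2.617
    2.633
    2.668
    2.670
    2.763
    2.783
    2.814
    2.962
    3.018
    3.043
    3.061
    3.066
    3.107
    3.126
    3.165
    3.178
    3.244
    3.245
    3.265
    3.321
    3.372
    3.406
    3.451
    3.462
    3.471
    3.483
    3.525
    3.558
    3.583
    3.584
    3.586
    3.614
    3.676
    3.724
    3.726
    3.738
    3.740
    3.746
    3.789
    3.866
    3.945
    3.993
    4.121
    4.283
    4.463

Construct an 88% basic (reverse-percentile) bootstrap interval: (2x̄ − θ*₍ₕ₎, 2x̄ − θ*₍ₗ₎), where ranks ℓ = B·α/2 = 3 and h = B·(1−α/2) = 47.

(2.723, 4.238)

Percentile endpoints at ranks 3 and 47: θ*₍3₎ = 2.478, θ*₍47₎ = 3.993.
Basic interval reflects these around x̄:
  lower = 2 × 3.358 − 3.993 = 2.723
  upper = 2 × 3.358 − 2.478 = 4.238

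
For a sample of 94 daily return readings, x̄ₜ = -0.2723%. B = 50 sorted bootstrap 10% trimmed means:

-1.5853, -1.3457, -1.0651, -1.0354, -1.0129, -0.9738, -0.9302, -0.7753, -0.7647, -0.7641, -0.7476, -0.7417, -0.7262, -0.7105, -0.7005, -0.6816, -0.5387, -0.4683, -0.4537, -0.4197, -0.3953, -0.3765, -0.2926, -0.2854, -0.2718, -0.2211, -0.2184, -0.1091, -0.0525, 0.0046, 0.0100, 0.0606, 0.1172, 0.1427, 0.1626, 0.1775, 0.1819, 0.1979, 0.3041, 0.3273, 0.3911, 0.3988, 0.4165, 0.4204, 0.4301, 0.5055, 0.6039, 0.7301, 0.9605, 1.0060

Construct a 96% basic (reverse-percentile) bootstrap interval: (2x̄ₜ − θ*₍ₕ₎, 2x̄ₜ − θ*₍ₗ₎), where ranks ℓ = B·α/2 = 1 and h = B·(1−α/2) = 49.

(-1.5051, 1.0407)

Percentile endpoints at ranks 1 and 49: θ*₍1₎ = -1.5853, θ*₍49₎ = 0.9605.
Basic interval reflects these around x̄ₜ:
  lower = 2 × -0.2723 − 0.9605 = -1.5051
  upper = 2 × -0.2723 − -1.5853 = 1.0407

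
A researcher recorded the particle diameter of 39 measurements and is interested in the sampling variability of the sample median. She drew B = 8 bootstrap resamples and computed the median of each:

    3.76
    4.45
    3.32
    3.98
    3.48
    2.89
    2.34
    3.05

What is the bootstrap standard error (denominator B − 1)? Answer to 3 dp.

SE* = 0.664

Bootstrap SE is the standard deviation of the 8 replicate medians.
Mean of replicates: (3.76 + 4.45 + 3.32 + 3.98 + 3.48 + 2.89 + 2.34 + 3.05) / 8 = 27.2700 / 8 = 3.4087
Sum of squared deviations: (+0.3512)² + (+1.0413)² + (−0.0888)² + (+0.5713)² + (+0.0713)² + (−0.5187)² + (−1.0688)² + (−0.3588)² = 3.0869
Variance = 3.0869 / 7 = 0.4410
SE* = √0.4410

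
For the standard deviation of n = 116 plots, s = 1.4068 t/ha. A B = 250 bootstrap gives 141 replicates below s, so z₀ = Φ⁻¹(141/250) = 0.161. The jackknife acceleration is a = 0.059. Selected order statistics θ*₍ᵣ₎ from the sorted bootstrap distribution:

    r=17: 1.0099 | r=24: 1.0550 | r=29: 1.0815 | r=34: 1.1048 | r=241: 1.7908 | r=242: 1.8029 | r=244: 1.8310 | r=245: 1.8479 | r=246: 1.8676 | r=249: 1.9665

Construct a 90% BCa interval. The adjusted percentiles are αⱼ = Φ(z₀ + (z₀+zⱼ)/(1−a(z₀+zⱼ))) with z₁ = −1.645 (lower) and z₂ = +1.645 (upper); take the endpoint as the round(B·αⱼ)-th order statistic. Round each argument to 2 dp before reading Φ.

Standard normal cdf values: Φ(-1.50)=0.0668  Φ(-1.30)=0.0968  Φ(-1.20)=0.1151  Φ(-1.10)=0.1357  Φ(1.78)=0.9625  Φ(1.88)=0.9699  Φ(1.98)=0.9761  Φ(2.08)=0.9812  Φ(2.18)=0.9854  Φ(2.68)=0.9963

Lower: z₀ + z₁ = 0.161 + (-1.645) = -1.484; 1 − a(z₀+z₁) = 1 − (0.059)(-1.484) = 1.0876; argument = 0.161 + (-1.484)/1.0876 = -1.2035 → -1.20.
α₁ = Φ(-1.20) = 0.1151; rank = round(250 × 0.1151) = 29; θ*₍29₎ = 1.0815.
Upper: z₀ + z₂ = 1.806; 1 − a(z₀+z₂) = 0.8934; argument = 2.1824 → 2.18; α₂ = 0.9854; rank = 246; θ*₍246₎ = 1.8676.

(1.0815, 1.8676)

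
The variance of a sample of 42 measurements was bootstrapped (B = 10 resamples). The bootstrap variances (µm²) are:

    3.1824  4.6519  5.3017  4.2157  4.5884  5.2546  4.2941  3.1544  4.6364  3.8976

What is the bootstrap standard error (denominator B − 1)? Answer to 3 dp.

Bootstrap SE is the standard deviation of the 10 replicate variances.
Mean of replicates: (3.1824 + 4.6519 + 5.3017 + 4.2157 + 4.5884 + 5.2546 + 4.2941 + 3.1544 + 4.6364 + 3.8976) / 10 = 43.17720 / 10 = 4.31772
Sum of squared deviations: (−1.13532)² + (+0.33418)² + (+0.98398)² + (−0.10202)² + (+0.27068)² + (+0.93688)² + (−0.02362)² + (−1.16332)² + (+0.31868)² + (−0.42012)² = 4.96219
Variance = 4.96219 / 9 = 0.55135
SE* = √0.55135

SE* = 0.743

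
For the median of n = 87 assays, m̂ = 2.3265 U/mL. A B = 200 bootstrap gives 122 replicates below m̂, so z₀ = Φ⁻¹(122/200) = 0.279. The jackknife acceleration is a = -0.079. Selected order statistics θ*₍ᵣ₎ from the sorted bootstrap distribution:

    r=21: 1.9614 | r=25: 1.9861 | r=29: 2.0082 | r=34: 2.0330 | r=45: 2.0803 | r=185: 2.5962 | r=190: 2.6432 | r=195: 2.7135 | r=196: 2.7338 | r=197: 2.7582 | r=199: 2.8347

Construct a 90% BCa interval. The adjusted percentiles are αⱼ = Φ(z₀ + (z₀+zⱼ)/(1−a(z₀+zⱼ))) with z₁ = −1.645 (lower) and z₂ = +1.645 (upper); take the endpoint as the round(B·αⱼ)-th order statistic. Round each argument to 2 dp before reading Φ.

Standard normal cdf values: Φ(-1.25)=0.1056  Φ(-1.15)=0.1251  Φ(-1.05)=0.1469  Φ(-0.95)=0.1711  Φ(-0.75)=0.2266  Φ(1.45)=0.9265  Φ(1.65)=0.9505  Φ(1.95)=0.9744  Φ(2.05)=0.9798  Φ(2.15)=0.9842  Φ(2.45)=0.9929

Lower: z₀ + z₁ = 0.279 + (-1.645) = -1.366; 1 − a(z₀+z₁) = 1 − (-0.079)(-1.366) = 0.8921; argument = 0.279 + (-1.366)/0.8921 = -1.2522 → -1.25.
α₁ = Φ(-1.25) = 0.1056; rank = round(200 × 0.1056) = 21; θ*₍21₎ = 1.9614.
Upper: z₀ + z₂ = 1.924; 1 − a(z₀+z₂) = 1.1520; argument = 1.9491 → 1.95; α₂ = 0.9744; rank = 195; θ*₍195₎ = 2.7135.

(1.9614, 2.7135)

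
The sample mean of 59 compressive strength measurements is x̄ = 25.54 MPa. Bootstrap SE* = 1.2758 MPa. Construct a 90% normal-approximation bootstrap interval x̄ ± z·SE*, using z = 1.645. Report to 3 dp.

Margin = 1.645 × 1.2758 = 2.0987
Interval: 25.54 ± 2.0987

(23.441, 27.639)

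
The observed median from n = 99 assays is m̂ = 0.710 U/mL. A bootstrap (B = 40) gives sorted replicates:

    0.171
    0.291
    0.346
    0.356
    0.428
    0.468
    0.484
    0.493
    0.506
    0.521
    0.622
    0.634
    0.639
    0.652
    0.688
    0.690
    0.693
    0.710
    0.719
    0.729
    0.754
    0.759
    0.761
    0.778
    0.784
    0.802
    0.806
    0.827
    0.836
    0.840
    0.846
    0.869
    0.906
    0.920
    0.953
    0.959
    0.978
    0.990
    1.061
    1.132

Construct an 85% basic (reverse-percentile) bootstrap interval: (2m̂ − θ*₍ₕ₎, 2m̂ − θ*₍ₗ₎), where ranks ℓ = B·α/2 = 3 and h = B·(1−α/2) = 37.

(0.442, 1.074)

Percentile endpoints at ranks 3 and 37: θ*₍3₎ = 0.346, θ*₍37₎ = 0.978.
Basic interval reflects these around m̂:
  lower = 2 × 0.710 − 0.978 = 0.442
  upper = 2 × 0.710 − 0.346 = 1.074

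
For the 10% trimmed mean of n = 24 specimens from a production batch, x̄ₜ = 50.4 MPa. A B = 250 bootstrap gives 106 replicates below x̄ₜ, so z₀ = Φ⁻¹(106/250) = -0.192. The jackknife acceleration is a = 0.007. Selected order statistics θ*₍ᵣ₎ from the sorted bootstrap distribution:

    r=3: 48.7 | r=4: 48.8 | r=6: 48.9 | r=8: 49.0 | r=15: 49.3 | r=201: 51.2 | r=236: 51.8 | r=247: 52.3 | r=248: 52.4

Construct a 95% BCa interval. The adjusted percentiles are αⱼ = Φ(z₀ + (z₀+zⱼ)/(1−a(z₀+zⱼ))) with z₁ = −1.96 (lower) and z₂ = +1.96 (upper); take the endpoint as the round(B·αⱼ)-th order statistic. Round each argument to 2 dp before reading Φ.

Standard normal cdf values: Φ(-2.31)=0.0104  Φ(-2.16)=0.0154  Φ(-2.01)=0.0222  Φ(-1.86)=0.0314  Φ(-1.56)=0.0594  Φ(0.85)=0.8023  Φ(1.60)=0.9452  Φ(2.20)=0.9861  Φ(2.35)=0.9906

(48.7, 51.8)

Lower: z₀ + z₁ = -0.192 + (-1.960) = -2.152; 1 − a(z₀+z₁) = 1 − (0.007)(-2.152) = 1.0151; argument = -0.192 + (-2.152)/1.0151 = -2.3121 → -2.31.
α₁ = Φ(-2.31) = 0.0104; rank = round(250 × 0.0104) = 3; θ*₍3₎ = 48.7.
Upper: z₀ + z₂ = 1.768; 1 − a(z₀+z₂) = 0.9876; argument = 1.5982 → 1.60; α₂ = 0.9452; rank = 236; θ*₍236₎ = 51.8.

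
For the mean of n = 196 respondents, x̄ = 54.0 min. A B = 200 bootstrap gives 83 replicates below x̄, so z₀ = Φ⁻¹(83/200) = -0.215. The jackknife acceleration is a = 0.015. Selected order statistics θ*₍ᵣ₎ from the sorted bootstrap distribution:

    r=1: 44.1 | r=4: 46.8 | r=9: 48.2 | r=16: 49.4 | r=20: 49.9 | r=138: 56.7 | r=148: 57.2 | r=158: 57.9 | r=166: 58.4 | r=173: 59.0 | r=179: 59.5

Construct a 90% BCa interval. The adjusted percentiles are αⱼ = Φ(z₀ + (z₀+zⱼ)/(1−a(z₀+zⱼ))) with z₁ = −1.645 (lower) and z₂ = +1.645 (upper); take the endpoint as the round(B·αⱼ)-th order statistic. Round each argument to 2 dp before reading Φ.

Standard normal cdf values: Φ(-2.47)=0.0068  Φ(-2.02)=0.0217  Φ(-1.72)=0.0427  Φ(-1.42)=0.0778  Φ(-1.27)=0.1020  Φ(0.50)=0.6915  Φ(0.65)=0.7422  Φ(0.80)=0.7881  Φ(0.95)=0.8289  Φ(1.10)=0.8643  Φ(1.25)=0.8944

Lower: z₀ + z₁ = -0.215 + (-1.645) = -1.860; 1 − a(z₀+z₁) = 1 − (0.015)(-1.860) = 1.0279; argument = -0.215 + (-1.860)/1.0279 = -2.0245 → -2.02.
α₁ = Φ(-2.02) = 0.0217; rank = round(200 × 0.0217) = 4; θ*₍4₎ = 46.8.
Upper: z₀ + z₂ = 1.430; 1 − a(z₀+z₂) = 0.9786; argument = 1.2463 → 1.25; α₂ = 0.8944; rank = 179; θ*₍179₎ = 59.5.

(46.8, 59.5)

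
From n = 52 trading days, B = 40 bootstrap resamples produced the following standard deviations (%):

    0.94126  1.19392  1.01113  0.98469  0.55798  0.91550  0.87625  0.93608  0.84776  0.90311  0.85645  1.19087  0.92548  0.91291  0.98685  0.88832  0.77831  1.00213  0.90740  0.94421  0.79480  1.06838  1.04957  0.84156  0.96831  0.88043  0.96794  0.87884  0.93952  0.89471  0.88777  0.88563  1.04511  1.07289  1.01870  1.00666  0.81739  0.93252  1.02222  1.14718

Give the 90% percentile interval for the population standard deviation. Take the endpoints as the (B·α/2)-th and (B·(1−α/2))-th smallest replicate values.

(0.77831, 1.14718)

Sorted replicates: 0.55798, 0.77831, 0.79480, 0.81739, 0.84156, 0.84776, 0.85645, 0.87625, 0.87884, 0.88043, 0.88563, 0.88777, 0.88832, 0.89471, 0.90311, 0.90740, 0.91291, 0.91550, 0.92548, 0.93252, 0.93608, 0.93952, 0.94126, 0.94421, 0.96794, 0.96831, 0.98469, 0.98685, 1.00213, 1.00666, 1.01113, 1.01870, 1.02222, 1.04511, 1.04957, 1.06838, 1.07289, 1.14718, 1.19087, 1.19392
α = 0.10; lower rank = 40 × 0.050 = 2; upper rank = 40 × 0.950 = 38.
The 2nd smallest replicate is 0.77831; the 38th is 1.14718.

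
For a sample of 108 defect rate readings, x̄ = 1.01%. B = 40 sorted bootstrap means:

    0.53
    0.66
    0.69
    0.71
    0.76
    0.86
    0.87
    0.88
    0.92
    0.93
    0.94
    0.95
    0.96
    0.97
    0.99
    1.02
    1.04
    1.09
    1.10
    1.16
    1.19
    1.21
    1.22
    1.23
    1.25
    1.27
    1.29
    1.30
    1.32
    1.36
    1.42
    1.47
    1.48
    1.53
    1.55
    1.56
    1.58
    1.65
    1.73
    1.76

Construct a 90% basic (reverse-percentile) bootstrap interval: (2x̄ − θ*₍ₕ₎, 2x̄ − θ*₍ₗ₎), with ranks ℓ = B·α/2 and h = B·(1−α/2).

(0.37, 1.36)

Percentile endpoints at ranks 2 and 38: θ*₍2₎ = 0.66, θ*₍38₎ = 1.65.
Basic interval reflects these around x̄:
  lower = 2 × 1.01 − 1.65 = 0.37
  upper = 2 × 1.01 − 0.66 = 1.36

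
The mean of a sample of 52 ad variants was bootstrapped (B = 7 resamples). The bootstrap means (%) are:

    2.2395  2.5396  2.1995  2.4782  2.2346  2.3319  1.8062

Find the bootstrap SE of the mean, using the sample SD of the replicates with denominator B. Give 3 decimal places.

SE* = 0.221

Bootstrap SE is the standard deviation of the 7 replicate means.
Mean of replicates: (2.2395 + 2.5396 + 2.1995 + 2.4782 + 2.2346 + 2.3319 + 1.8062) / 7 = 15.82950 / 7 = 2.26136
Sum of squared deviations: (−0.02186)² + (+0.27824)² + (−0.06186)² + (+0.21684)² + (−0.02676)² + (+0.07054)² + (−0.45516)² = 0.34160
Variance = 0.34160 / 7 = 0.04880
SE* = √0.04880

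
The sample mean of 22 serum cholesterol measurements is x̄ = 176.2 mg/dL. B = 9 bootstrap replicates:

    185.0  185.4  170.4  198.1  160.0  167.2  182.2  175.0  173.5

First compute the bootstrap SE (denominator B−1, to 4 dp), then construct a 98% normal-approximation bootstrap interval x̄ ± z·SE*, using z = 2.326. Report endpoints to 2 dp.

(149.55, 202.85)

Mean of replicates = 177.4222; sum of squared deviations = 1050.0556; SE* = √(1050.0556/8) = 11.4567
Margin = 2.326 × 11.4567 = 26.648
Interval: 176.2 ± 26.648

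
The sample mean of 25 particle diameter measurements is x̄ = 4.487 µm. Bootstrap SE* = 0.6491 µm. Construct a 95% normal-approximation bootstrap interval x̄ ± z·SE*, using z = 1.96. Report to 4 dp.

Margin = 1.96 × 0.6491 = 1.27224
Interval: 4.487 ± 1.27224

(3.2148, 5.7592)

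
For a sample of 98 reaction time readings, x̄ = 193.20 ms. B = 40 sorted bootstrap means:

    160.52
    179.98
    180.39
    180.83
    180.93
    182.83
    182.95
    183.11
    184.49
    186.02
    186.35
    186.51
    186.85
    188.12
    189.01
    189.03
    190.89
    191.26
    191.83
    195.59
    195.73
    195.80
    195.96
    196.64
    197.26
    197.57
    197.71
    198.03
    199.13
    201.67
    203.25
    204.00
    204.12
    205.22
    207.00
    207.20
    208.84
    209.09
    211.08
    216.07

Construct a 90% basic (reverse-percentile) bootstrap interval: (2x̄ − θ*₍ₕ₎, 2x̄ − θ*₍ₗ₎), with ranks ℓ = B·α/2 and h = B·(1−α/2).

(177.31, 206.42)

Percentile endpoints at ranks 2 and 38: θ*₍2₎ = 179.98, θ*₍38₎ = 209.09.
Basic interval reflects these around x̄:
  lower = 2 × 193.20 − 209.09 = 177.31
  upper = 2 × 193.20 − 179.98 = 206.42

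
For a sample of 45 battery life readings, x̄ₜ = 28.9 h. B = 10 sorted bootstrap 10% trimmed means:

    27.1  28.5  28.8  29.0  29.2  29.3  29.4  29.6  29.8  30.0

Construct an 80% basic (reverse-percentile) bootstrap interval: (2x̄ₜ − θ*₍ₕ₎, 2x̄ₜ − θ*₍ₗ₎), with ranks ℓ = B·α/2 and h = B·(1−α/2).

(28.0, 30.7)

Percentile endpoints at ranks 1 and 9: θ*₍1₎ = 27.1, θ*₍9₎ = 29.8.
Basic interval reflects these around x̄ₜ:
  lower = 2 × 28.9 − 29.8 = 28.0
  upper = 2 × 28.9 − 27.1 = 30.7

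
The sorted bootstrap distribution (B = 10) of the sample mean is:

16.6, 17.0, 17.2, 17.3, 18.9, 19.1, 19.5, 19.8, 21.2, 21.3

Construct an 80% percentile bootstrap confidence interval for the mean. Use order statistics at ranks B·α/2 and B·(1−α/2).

(16.6, 21.2)

α = 0.20; lower rank = 10 × 0.100 = 1; upper rank = 10 × 0.900 = 9.
The 1st smallest replicate is 16.6; the 9th is 21.2.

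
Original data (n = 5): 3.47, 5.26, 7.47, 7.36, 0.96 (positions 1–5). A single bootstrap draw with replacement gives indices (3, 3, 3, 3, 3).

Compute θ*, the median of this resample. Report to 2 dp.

θ* = 7.47

Resample values: 7.47, 7.47, 7.47, 7.47, 7.47.
Sorted: 7.47, 7.47, 7.47, 7.47, 7.47
Median = middle value = 7.47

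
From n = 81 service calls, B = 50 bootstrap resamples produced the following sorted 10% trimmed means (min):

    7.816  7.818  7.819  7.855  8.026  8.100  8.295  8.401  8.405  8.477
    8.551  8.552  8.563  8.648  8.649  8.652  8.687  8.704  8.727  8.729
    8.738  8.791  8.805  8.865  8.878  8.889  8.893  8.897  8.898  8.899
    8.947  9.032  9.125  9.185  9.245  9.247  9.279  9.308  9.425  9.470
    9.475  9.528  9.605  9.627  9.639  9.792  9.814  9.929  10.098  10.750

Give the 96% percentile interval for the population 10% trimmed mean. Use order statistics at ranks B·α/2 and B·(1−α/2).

α = 0.04; lower rank = 50 × 0.020 = 1; upper rank = 50 × 0.980 = 49.
The 1st smallest replicate is 7.816; the 49th is 10.098.

(7.816, 10.098)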